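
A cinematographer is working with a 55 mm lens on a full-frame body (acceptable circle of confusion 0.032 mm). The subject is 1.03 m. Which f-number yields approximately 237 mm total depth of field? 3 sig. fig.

f/11

Write h = H − f = f²/(N·c). The thin-lens limits are Dn = s·h/(h + (s−f)) and Df = s·h/(h − (s−f)), so DoF = Df − Dn = 2·s·(s−f)·h / (h² − (s−f)²).
That is a quadratic in h: DoF·h² − 2·s·(s−f)·h − DoF·(s−f)² = 0 ⇒ h = (s−f)·(s + √(s² + DoF²)) / DoF = 975 × (1030 + √(1030² + 237²)) / 237 = 975 × (1030 + 1056.91) / 237 ≈ 8585.4 mm.
Then N = f²/(c·h) = 55² / (0.032 × 8585.4) = 3025 / 274.73 ≈ 11.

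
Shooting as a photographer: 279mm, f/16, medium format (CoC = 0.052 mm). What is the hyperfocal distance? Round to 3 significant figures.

93.8 m

Hyperfocal distance H = f²/(N·c) + f = 279²/(16 × 0.052) + 279 = 77841/0.832 + 279 ≈ 93837.9 mm ≈ 93.8 m.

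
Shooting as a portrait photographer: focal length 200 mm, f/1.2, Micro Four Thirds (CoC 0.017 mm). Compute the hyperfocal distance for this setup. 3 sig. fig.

Hyperfocal distance H = f²/(N·c) + f = 200²/(1.2 × 0.017) + 200 = 40000/0.0204 + 200 ≈ 1960984.3 mm ≈ 1960 m.

1960 m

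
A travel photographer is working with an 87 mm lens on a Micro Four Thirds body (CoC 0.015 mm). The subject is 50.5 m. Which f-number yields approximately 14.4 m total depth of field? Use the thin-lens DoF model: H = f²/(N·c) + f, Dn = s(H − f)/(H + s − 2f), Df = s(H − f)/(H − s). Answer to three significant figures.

f/1.40

Write h = H − f = f²/(N·c). The thin-lens limits are Dn = s·h/(h + (s−f)) and Df = s·h/(h − (s−f)), so DoF = Df − Dn = 2·s·(s−f)·h / (h² − (s−f)²).
That is a quadratic in h: DoF·h² − 2·s·(s−f)·h − DoF·(s−f)² = 0 ⇒ h = (s−f)·(s + √(s² + DoF²)) / DoF = 50413 × (50500 + √(50500² + 14400²)) / 14400 = 50413 × (50500 + 52513.0) / 14400 ≈ 360638 mm.
Then N = f²/(c·h) = 87² / (0.015 × 360638) = 7569 / 5409.6 ≈ 1.40.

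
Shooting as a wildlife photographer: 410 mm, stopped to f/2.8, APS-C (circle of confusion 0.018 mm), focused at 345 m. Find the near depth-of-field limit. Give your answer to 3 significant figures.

Hyperfocal distance H = f²/(N·c) + f = 410²/(2.8 × 0.018) + 410 = 168100/0.0504 + 410 ≈ 3335727.5 mm ≈ 3336 m.
Near limit Dn = s·(H − f)/(H + s − 2f) = 345000 × (3335727.5 − 410) / (3335727.5 + 345000 − 2 × 410) = 345000 × 3335317.5 / 3679907.5 ≈ 312694 mm ≈ 313 m.

313 m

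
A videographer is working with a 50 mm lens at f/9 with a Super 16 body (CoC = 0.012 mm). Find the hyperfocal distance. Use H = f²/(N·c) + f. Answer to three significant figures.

23.2 m

Hyperfocal distance H = f²/(N·c) + f = 50²/(9 × 0.012) + 50 = 2500/0.108 + 50 ≈ 23198.1 mm ≈ 23.2 m.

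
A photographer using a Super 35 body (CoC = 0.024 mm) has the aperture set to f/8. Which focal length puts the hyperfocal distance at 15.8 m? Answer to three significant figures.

55.0 mm

From H = f²/(N·c) + f, with f ≪ H: f ≈ √(H·N·c) = √(15800 × 8 × 0.024) = √3033.6 ≈ 55.08 mm.
Exact: f² + N·c·f − N·c·H = 0 ⇒ f = (−N·c + √((N·c)² + 4·N·c·H))/2 = (−0.192 + √12134)/2 ≈ 54.982 mm ≈ 55.0 mm.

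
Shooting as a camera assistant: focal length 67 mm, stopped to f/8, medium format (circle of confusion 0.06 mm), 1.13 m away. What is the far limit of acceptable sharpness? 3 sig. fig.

Hyperfocal distance H = f²/(N·c) + f = 67²/(8 × 0.06) + 67 = 4489/0.48 + 67 ≈ 9419.1 mm ≈ 9.419 m.
Far limit Df = s·(H − f)/(H − s) = 1130 × (9419.1 − 67) / (9419.1 − 1130) = 1130 × 9352.1 / 8289.1 ≈ 1274.9 mm ≈ 1.27 m.

1.27 m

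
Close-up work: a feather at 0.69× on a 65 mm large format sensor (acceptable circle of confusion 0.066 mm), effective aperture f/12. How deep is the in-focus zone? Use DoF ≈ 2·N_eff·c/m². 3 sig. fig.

At magnification m, DoF ≈ 2·N_eff·c/m² = 2 × 12 × 0.066 / 0.69² = 1.584 / 0.4761 ≈ 3.33 mm.

3.33 mm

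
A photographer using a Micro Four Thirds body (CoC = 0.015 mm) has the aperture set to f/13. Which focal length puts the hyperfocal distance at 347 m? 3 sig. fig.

260 mm

From H = f²/(N·c) + f, with f ≪ H: f ≈ √(H·N·c) = √(347000 × 13 × 0.015) = √67665 ≈ 260.1 mm.
The +f correction barely moves this — solving exactly, f² + N·c·f − N·c·H = 0 ⇒ f = (−N·c + √((N·c)² + 4·N·c·H))/2 = (−0.195 + √270660)/2 ≈ 260.03 mm, so f ≈ 260 mm.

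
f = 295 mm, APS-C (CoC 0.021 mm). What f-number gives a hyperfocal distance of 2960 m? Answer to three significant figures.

Rearrange H = f²/(N·c) + f for N: N = f² / ((H − f)·c).
N = 295² / ((2960000 − 295) × 0.021) = 87025 / 62154 ≈ 1.40.

f/1.40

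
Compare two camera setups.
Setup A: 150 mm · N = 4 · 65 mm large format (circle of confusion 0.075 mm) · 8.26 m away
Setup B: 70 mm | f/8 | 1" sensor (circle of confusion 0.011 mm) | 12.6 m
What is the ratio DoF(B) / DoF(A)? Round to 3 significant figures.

3.30

Setup A: H = 150²/(4×0.075) + 150 ≈ 75150.0 mm; DoF = Df − Dn = 9261.5 − 7454.0 ≈ 1807.5 mm.
Setup B: H = 70²/(8×0.011) + 70 ≈ 55751.8 mm; DoF = Df − Dn = 16258.7 − 10285.5 ≈ 5973.2 mm.
Ratio = 5973.2 / 1807.5 ≈ 3.30.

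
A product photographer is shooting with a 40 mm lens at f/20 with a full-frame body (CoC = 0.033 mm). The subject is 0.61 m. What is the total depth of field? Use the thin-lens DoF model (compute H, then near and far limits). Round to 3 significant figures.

Hyperfocal distance H = f²/(N·c) + f = 40²/(20 × 0.033) + 40 = 1600/0.66 + 40 ≈ 2464.2 mm ≈ 2.464 m.
Near limit Dn = s·(H − f)/(H + s − 2f) = 610 × (2464.2 − 40) / (2464.2 + 610 − 2 × 40) = 610 × 2424.2 / 2994.2 ≈ 493.88 mm.
Far limit Df = s·(H − f)/(H − s) = 610 × (2464.2 − 40) / (2464.2 − 610) = 610 × 2424.2 / 1854.2 ≈ 797.52 mm.
Depth of field = Df − Dn = 797.52 − 493.88 ≈ 303.64 mm.

304 mm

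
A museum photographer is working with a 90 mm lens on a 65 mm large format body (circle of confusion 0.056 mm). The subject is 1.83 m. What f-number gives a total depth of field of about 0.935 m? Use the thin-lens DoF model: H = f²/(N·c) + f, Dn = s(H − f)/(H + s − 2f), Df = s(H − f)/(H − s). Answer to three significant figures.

f/20

Write h = H − f = f²/(N·c). The thin-lens limits are Dn = s·h/(h + (s−f)) and Df = s·h/(h − (s−f)), so DoF = Df − Dn = 2·s·(s−f)·h / (h² − (s−f)²).
That is a quadratic in h: DoF·h² − 2·s·(s−f)·h − DoF·(s−f)² = 0 ⇒ h = (s−f)·(s + √(s² + DoF²)) / DoF = 1740 × (1830 + √(1830² + 935²)) / 935 = 1740 × (1830 + 2055.02) / 935 ≈ 7229.9 mm.
Then N = f²/(c·h) = 90² / (0.056 × 7229.9) = 8100 / 404.87 ≈ 20.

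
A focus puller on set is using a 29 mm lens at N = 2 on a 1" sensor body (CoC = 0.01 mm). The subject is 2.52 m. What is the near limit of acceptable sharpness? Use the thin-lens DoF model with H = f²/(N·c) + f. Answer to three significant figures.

2.38 m

Hyperfocal distance H = f²/(N·c) + f = 29²/(2 × 0.01) + 29 = 841/0.02 + 29 ≈ 42079.0 mm ≈ 42.08 m.
Near limit Dn = s·(H − f)/(H + s − 2f) = 2520 × (42079.0 − 29) / (42079.0 + 2520 − 2 × 29) = 2520 × 42050.0 / 44541.0 ≈ 2379.1 mm ≈ 2.38 m.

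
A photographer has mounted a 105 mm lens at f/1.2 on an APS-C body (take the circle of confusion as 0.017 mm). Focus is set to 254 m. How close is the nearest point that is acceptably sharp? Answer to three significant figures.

Hyperfocal distance H = f²/(N·c) + f = 105²/(1.2 × 0.017) + 105 = 11025/0.0204 + 105 ≈ 540546.2 mm ≈ 540.5 m.
Near limit Dn = s·(H − f)/(H + s − 2f) = 254000 × (540546.2 − 105) / (540546.2 + 254000 − 2 × 105) = 254000 × 540441.2 / 794336.2 ≈ 172814 mm ≈ 173 m.

173 m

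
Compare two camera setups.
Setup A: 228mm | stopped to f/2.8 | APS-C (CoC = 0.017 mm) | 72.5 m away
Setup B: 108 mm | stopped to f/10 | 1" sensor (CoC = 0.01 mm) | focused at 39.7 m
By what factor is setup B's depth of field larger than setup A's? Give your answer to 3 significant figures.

Setup A: H = 228²/(2.8×0.017) + 228 ≈ 1092328.8 mm; DoF = Df − Dn = 77637.8 − 68000.0 ≈ 9637.8 mm.
Setup B: H = 108²/(10×0.01) + 108 ≈ 116748.0 mm; DoF = Df − Dn = 60100 − 29639 ≈ 30461 mm.
Ratio = 30461 / 9637.8 ≈ 3.16.

3.16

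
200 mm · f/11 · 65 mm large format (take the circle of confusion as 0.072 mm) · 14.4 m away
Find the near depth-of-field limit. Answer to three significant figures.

Hyperfocal distance H = f²/(N·c) + f = 200²/(11 × 0.072) + 200 = 40000/0.792 + 200 ≈ 50705.1 mm ≈ 50.71 m.
Near limit Dn = s·(H − f)/(H + s − 2f) = 14400 × (50705.1 − 200) / (50705.1 + 14400 − 2 × 200) = 14400 × 50505.1 / 64705.1 ≈ 11240 mm ≈ 11.2 m.

11.2 m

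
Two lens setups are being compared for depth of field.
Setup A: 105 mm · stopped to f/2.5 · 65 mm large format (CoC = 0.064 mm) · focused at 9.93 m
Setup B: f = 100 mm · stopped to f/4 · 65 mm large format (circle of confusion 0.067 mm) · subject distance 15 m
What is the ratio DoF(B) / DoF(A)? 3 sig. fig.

4.93

Setup A: H = 105²/(2.5×0.064) + 105 ≈ 69011.2 mm; DoF = Df − Dn = 11581.3 − 8690.8 ≈ 2890.5 mm.
Setup B: H = 100²/(4×0.067) + 100 ≈ 37413.4 mm; DoF = Df − Dn = 24972 − 10719 ≈ 14253 mm.
Ratio = 14253 / 2890.5 ≈ 4.93.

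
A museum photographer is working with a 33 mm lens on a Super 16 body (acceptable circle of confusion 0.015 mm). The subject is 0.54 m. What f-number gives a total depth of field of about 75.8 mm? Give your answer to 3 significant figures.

Write h = H − f = f²/(N·c). The thin-lens limits are Dn = s·h/(h + (s−f)) and Df = s·h/(h − (s−f)), so DoF = Df − Dn = 2·s·(s−f)·h / (h² − (s−f)²).
That is a quadratic in h: DoF·h² − 2·s·(s−f)·h − DoF·(s−f)² = 0 ⇒ h = (s−f)·(s + √(s² + DoF²)) / DoF = 507 × (540 + √(540² + 75.8²)) / 75.8 = 507 × (540 + 545.294) / 75.8 ≈ 7259.2 mm.
Then N = f²/(c·h) = 33² / (0.015 × 7259.2) = 1089 / 108.89 ≈ 10.

f/10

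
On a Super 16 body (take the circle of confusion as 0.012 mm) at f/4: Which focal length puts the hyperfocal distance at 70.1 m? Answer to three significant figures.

From H = f²/(N·c) + f, with f ≪ H: f ≈ √(H·N·c) = √(70100 × 4 × 0.012) = √3364.8 ≈ 58.01 mm.
The +f correction barely moves this — solving exactly, f² + N·c·f − N·c·H = 0 ⇒ f = (−N·c + √((N·c)² + 4·N·c·H))/2 = (−0.048 + √13459)/2 ≈ 57.983 mm, so f ≈ 58.0 mm.

58.0 mm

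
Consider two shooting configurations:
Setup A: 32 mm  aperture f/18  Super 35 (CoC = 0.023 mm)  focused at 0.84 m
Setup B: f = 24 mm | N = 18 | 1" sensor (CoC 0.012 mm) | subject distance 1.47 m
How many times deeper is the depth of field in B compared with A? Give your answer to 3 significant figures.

3.68

Setup A: H = 32²/(18×0.023) + 32 ≈ 2505.4 mm; DoF = Df − Dn = 1247.53 − 633.16 ≈ 614.37 mm.
Setup B: H = 24²/(18×0.012) + 24 ≈ 2690.7 mm; DoF = Df − Dn = 3211.4 − 953.2 ≈ 2258.2 mm.
Ratio = 2258.2 / 614.37 ≈ 3.68.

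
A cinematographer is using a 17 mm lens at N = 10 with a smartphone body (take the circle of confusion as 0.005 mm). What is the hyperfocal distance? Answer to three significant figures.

5.80 m

Hyperfocal distance H = f²/(N·c) + f = 17²/(10 × 0.005) + 17 = 289/0.05 + 17 ≈ 5797.0 mm ≈ 5.80 m.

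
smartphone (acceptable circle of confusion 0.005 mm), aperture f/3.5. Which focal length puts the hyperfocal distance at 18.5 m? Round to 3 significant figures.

From H = f²/(N·c) + f, with f ≪ H: f ≈ √(H·N·c) = √(18500 × 3.5 × 0.005) = √323.75 ≈ 17.99 mm.
The +f correction barely moves this — solving exactly, f² + N·c·f − N·c·H = 0 ⇒ f = (−N·c + √((N·c)² + 4·N·c·H))/2 = (−0.0175 + √1295.0)/2 ≈ 17.984 mm, so f ≈ 18.0 mm.

18.0 mm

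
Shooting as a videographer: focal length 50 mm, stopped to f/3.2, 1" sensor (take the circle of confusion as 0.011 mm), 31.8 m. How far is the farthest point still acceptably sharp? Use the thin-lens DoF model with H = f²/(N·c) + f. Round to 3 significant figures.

57.5 m

Hyperfocal distance H = f²/(N·c) + f = 50²/(3.2 × 0.011) + 50 = 2500/0.0352 + 50 ≈ 71072.7 mm ≈ 71.07 m.
Far limit Df = s·(H − f)/(H − s) = 31800 × (71072.7 − 50) / (71072.7 − 31800) = 31800 × 71022.7 / 39272.7 ≈ 57509 mm ≈ 57.5 m.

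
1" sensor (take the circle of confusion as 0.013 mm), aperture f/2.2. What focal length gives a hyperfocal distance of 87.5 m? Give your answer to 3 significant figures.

50.0 mm

From H = f²/(N·c) + f, with f ≪ H: f ≈ √(H·N·c) = √(87500 × 2.2 × 0.013) = √2502.5 ≈ 50.02 mm.
The +f correction barely moves this — solving exactly, f² + N·c·f − N·c·H = 0 ⇒ f = (−N·c + √((N·c)² + 4·N·c·H))/2 = (−0.0286 + √10010)/2 ≈ 50.011 mm, so f ≈ 50.0 mm.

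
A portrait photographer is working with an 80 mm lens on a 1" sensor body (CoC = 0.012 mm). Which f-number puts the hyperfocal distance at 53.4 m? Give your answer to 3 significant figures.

f/10

Rearrange H = f²/(N·c) + f for N: N = f² / ((H − f)·c).
N = 80² / ((53400 − 80) × 0.012) = 6400 / 639.8 ≈ 10.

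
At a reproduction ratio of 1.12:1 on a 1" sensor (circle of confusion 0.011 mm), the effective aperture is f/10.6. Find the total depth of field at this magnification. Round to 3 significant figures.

0.186 mm

At magnification m, DoF ≈ 2·N_eff·c/m² = 2 × 10.6 × 0.011 / 1.12² = 0.2332 / 1.254 ≈ 0.186 mm.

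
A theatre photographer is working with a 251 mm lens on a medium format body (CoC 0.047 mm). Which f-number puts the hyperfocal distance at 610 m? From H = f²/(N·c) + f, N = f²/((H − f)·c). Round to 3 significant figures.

Rearrange H = f²/(N·c) + f for N: N = f² / ((H − f)·c).
N = 251² / ((610000 − 251) × 0.047) = 63001 / 28658 ≈ 2.20.

f/2.20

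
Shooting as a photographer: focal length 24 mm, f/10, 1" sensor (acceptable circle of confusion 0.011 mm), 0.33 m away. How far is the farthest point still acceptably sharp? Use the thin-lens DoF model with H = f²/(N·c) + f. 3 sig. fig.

350 mm

Hyperfocal distance H = f²/(N·c) + f = 24²/(10 × 0.011) + 24 = 576/0.11 + 24 ≈ 5260.4 mm ≈ 5.260 m.
Far limit Df = s·(H − f)/(H − s) = 330 × (5260.4 − 24) / (5260.4 − 330) = 330 × 5236.4 / 4930.4 ≈ 350.48 mm.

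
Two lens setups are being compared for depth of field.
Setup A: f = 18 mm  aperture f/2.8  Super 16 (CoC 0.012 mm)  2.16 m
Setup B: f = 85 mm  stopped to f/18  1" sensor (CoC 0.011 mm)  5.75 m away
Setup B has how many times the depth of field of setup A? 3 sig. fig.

Setup A: H = 18²/(2.8×0.012) + 18 ≈ 9660.9 mm; DoF = Df − Dn = 2776.8 − 1767.4 ≈ 1009.4 mm.
Setup B: H = 85²/(18×0.011) + 85 ≈ 36574.9 mm; DoF = Df − Dn = 6806.7 − 4977.3 ≈ 1829.4 mm.
Ratio = 1829.4 / 1009.4 ≈ 1.81.

1.81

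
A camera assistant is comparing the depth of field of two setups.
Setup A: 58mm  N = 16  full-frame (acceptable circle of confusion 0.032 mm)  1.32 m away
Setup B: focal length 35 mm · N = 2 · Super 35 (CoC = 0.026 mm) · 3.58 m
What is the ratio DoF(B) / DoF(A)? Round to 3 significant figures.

2.09

Setup A: H = 58²/(16×0.032) + 58 ≈ 6628.3 mm; DoF = Df − Dn = 1633.82 − 1107.31 ≈ 526.51 mm.
Setup B: H = 35²/(2×0.026) + 35 ≈ 23592.7 mm; DoF = Df − Dn = 4214.2 − 3111.7 ≈ 1102.5 mm.
Ratio = 1102.5 / 526.51 ≈ 2.09.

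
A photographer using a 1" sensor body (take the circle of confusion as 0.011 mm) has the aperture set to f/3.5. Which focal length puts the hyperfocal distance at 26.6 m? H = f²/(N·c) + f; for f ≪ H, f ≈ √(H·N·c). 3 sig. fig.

From H = f²/(N·c) + f, with f ≪ H: f ≈ √(H·N·c) = √(26600 × 3.5 × 0.011) = √1024.1 ≈ 32.00 mm.
The +f correction barely moves this — solving exactly, f² + N·c·f − N·c·H = 0 ⇒ f = (−N·c + √((N·c)² + 4·N·c·H))/2 = (−0.0385 + √4096.4)/2 ≈ 31.982 mm, so f ≈ 32.0 mm.

32.0 mm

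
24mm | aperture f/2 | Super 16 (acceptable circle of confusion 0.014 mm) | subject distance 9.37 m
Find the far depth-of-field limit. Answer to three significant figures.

17.2 m

Hyperfocal distance H = f²/(N·c) + f = 24²/(2 × 0.014) + 24 = 576/0.028 + 24 ≈ 20595.4 mm ≈ 20.60 m.
Far limit Df = s·(H − f)/(H − s) = 9370 × (20595.4 − 24) / (20595.4 − 9370) = 9370 × 20571.4 / 11225.4 ≈ 17171 mm ≈ 17.2 m.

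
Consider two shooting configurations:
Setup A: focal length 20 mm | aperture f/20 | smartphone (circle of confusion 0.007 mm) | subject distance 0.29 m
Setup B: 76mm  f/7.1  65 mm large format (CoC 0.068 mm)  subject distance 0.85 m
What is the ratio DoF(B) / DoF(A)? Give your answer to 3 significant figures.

Setup A: H = 20²/(20×0.007) + 20 ≈ 2877.1 mm; DoF = Df − Dn = 320.265 − 264.961 ≈ 55.304 mm.
Setup B: H = 76²/(7.1×0.068) + 76 ≈ 12039.5 mm; DoF = Df − Dn = 908.80 − 798.35 ≈ 110.45 mm.
Ratio = 110.45 / 55.304 ≈ 2.00.

2.00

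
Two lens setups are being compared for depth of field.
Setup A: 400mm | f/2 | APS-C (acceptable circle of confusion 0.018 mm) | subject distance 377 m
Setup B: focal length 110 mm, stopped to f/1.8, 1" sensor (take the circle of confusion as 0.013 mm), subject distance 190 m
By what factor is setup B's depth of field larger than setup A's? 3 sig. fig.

2.51

Setup A: H = 400²/(2×0.018) + 400 ≈ 4444844.4 mm; DoF = Df − Dn = 411903 − 347550 ≈ 64353 mm.
Setup B: H = 110²/(1.8×0.013) + 110 ≈ 517204.0 mm; DoF = Df − Dn = 300265 − 138968 ≈ 161297 mm.
Ratio = 161297 / 64353 ≈ 2.51.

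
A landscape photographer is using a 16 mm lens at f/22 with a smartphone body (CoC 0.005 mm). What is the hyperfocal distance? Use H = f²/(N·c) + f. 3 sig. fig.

Hyperfocal distance H = f²/(N·c) + f = 16²/(22 × 0.005) + 16 = 256/0.11 + 16 ≈ 2343.3 mm ≈ 2.34 m.

2.34 m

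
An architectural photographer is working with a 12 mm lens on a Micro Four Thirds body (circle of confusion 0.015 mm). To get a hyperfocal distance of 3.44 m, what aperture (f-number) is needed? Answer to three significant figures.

Rearrange H = f²/(N·c) + f for N: N = f² / ((H − f)·c).
N = 12² / ((3440 − 12) × 0.015) = 144 / 51.42 ≈ 2.80.

f/2.80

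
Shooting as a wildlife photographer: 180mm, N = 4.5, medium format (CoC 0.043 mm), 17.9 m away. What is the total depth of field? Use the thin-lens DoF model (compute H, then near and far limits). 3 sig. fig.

3.83 m

Hyperfocal distance H = f²/(N·c) + f = 180²/(4.5 × 0.043) + 180 = 32400/0.1935 + 180 ≈ 167621.9 mm ≈ 167.6 m.
Near limit Dn = s·(H − f)/(H + s − 2f) = 17900 × (167621.9 − 180) / (167621.9 + 17900 − 2 × 180) = 17900 × 167441.9 / 185161.9 ≈ 16187.0 mm.
Far limit Df = s·(H − f)/(H − s) = 17900 × (167621.9 − 180) / (167621.9 − 17900) = 17900 × 167441.9 / 149721.9 ≈ 20018.5 mm.
Depth of field = Df − Dn = 20018.5 − 16187.0 ≈ 3831.5 mm ≈ 3.83 m.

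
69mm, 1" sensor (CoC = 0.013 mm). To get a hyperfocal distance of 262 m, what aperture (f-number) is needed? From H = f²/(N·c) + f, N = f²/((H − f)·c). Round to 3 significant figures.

f/1.40

Rearrange H = f²/(N·c) + f for N: N = f² / ((H − f)·c).
N = 69² / ((262000 − 69) × 0.013) = 4761 / 3405 ≈ 1.40.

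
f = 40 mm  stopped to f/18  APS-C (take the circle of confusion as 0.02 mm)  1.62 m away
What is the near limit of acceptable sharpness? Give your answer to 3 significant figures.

1.20 m

Hyperfocal distance H = f²/(N·c) + f = 40²/(18 × 0.02) + 40 = 1600/0.36 + 40 ≈ 4484.4 mm ≈ 4.484 m.
Near limit Dn = s·(H − f)/(H + s − 2f) = 1620 × (4484.4 − 40) / (4484.4 + 1620 − 2 × 40) = 1620 × 4444.4 / 6024.4 ≈ 1195.1 mm ≈ 1.20 m.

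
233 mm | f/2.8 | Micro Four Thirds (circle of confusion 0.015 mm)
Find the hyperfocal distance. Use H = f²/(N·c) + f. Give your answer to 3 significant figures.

1290 m

Hyperfocal distance H = f²/(N·c) + f = 233²/(2.8 × 0.015) + 233 = 54289/0.042 + 233 ≈ 1292828.2 mm ≈ 1290 m.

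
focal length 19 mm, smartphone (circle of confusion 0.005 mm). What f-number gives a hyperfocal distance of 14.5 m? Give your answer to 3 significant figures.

f/4.99

Rearrange H = f²/(N·c) + f for N: N = f² / ((H − f)·c).
N = 19² / ((14500 − 19) × 0.005) = 361 / 72.41 ≈ 4.99.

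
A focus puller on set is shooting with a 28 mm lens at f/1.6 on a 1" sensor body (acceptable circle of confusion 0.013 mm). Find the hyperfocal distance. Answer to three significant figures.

37.7 m

Hyperfocal distance H = f²/(N·c) + f = 28²/(1.6 × 0.013) + 28 = 784/0.0208 + 28 ≈ 37720.3 mm ≈ 37.7 m.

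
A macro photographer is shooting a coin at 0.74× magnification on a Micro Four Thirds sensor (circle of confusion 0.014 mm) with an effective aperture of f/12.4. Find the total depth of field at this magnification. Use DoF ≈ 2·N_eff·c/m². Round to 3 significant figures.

At magnification m, DoF ≈ 2·N_eff·c/m² = 2 × 12.4 × 0.014 / 0.74² = 0.3472 / 0.5476 ≈ 0.634 mm.

0.634 mm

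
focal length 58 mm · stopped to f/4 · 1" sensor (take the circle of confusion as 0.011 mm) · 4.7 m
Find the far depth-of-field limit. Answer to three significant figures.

Hyperfocal distance H = f²/(N·c) + f = 58²/(4 × 0.011) + 58 = 3364/0.044 + 58 ≈ 76512.5 mm ≈ 76.51 m.
Far limit Df = s·(H − f)/(H − s) = 4700 × (76512.5 − 58) / (76512.5 − 4700) = 4700 × 76454.5 / 71812.5 ≈ 5003.8 mm ≈ 5.00 m.

5.00 m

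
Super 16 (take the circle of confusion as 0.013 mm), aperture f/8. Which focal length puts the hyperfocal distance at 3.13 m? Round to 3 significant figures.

From H = f²/(N·c) + f, with f ≪ H: f ≈ √(H·N·c) = √(3130 × 8 × 0.013) = √325.52 ≈ 18.04 mm.
The +f correction barely moves this — solving exactly, f² + N·c·f − N·c·H = 0 ⇒ f = (−N·c + √((N·c)² + 4·N·c·H))/2 = (−0.104 + √1302.1)/2 ≈ 17.990 mm, so f ≈ 18.0 mm.

18.0 mm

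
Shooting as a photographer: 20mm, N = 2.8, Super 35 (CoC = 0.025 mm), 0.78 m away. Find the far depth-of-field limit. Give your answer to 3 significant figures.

0.900 m

Hyperfocal distance H = f²/(N·c) + f = 20²/(2.8 × 0.025) + 20 = 400/0.07 + 20 ≈ 5734.3 mm ≈ 5.734 m.
Far limit Df = s·(H − f)/(H − s) = 780 × (5734.3 − 20) / (5734.3 − 780) = 780 × 5714.3 / 4954.3 ≈ 899.65 mm ≈ 0.900 m.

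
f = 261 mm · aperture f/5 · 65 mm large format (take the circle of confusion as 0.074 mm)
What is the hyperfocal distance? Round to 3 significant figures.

184 m

Hyperfocal distance H = f²/(N·c) + f = 261²/(5 × 0.074) + 261 = 68121/0.37 + 261 ≈ 184371.8 mm ≈ 184 m.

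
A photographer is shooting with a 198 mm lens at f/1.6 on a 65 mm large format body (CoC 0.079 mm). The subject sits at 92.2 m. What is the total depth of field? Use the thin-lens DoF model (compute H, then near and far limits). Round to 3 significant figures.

Hyperfocal distance H = f²/(N·c) + f = 198²/(1.6 × 0.079) + 198 = 39204/0.1264 + 198 ≈ 310356.2 mm ≈ 310.4 m.
Near limit Dn = s·(H − f)/(H + s − 2f) = 92200 × (310356.2 − 198) / (310356.2 + 92200 − 2 × 198) = 92200 × 310158.2 / 402160.2 ≈ 71107 mm.
Far limit Df = s·(H − f)/(H − s) = 92200 × (310356.2 − 198) / (310356.2 − 92200) = 92200 × 310158.2 / 218156.2 ≈ 131083 mm.
Depth of field = Df − Dn = 131083 − 71107 ≈ 59976 mm ≈ 60.0 m.

60.0 m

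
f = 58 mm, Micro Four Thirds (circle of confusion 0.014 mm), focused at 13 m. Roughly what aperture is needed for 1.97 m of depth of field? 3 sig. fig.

Write h = H − f = f²/(N·c). The thin-lens limits are Dn = s·h/(h + (s−f)) and Df = s·h/(h − (s−f)), so DoF = Df − Dn = 2·s·(s−f)·h / (h² − (s−f)²).
That is a quadratic in h: DoF·h² − 2·s·(s−f)·h − DoF·(s−f)² = 0 ⇒ h = (s−f)·(s + √(s² + DoF²)) / DoF = 12942 × (13000 + √(13000² + 1970²)) / 1970 = 12942 × (13000 + 13148.4) / 1970 ≈ 171783 mm.
Then N = f²/(c·h) = 58² / (0.014 × 171783) = 3364 / 2405.0 ≈ 1.40.

f/1.40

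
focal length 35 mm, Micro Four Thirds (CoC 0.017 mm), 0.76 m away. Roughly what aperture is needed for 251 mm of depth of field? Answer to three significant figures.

f/16

Write h = H − f = f²/(N·c). The thin-lens limits are Dn = s·h/(h + (s−f)) and Df = s·h/(h − (s−f)), so DoF = Df − Dn = 2·s·(s−f)·h / (h² − (s−f)²).
That is a quadratic in h: DoF·h² − 2·s·(s−f)·h − DoF·(s−f)² = 0 ⇒ h = (s−f)·(s + √(s² + DoF²)) / DoF = 725 × (760 + √(760² + 251²)) / 251 = 725 × (760 + 800.376) / 251 ≈ 4507.1 mm.
Then N = f²/(c·h) = 35² / (0.017 × 4507.1) = 1225 / 76.620 ≈ 16.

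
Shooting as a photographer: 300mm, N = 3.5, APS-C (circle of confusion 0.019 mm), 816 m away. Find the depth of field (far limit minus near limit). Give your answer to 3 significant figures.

Hyperfocal distance H = f²/(N·c) + f = 300²/(3.5 × 0.019) + 300 = 90000/0.0665 + 300 ≈ 1353683.5 mm ≈ 1354 m.
Near limit Dn = s·(H − f)/(H + s − 2f) = 816000 × (1353683.5 − 300) / (1353683.5 + 816000 − 2 × 300) = 816000 × 1353383.5 / 2169083.5 ≈ 509137 mm.
Far limit Df = s·(H − f)/(H − s) = 816000 × (1353683.5 − 300) / (1353683.5 − 816000) = 816000 × 1353383.5 / 537683.5 ≈ 2053924 mm.
Depth of field = Df − Dn = 2053924 − 509137 ≈ 1544787 mm ≈ 1540 m.

1540 m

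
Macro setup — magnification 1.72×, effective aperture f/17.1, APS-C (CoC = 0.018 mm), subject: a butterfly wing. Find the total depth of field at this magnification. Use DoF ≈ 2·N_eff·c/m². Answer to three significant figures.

At magnification m, DoF ≈ 2·N_eff·c/m² = 2 × 17.1 × 0.018 / 1.72² = 0.6156 / 2.958 ≈ 0.208 mm.

0.208 mm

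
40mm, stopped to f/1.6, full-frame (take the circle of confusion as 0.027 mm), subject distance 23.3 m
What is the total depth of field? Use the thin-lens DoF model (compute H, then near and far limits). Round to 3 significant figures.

48.3 m

Hyperfocal distance H = f²/(N·c) + f = 40²/(1.6 × 0.027) + 40 = 1600/0.0432 + 40 ≈ 37077.0 mm ≈ 37.08 m.
Near limit Dn = s·(H − f)/(H + s − 2f) = 23300 × (37077.0 − 40) / (37077.0 + 23300 − 2 × 40) = 23300 × 37037.0 / 60297.0 ≈ 14312 mm.
Far limit Df = s·(H − f)/(H − s) = 23300 × (37077.0 − 40) / (37077.0 − 23300) = 23300 × 37037.0 / 13777.0 ≈ 62638 mm.
Depth of field = Df − Dn = 62638 − 14312 ≈ 48326 mm ≈ 48.3 m.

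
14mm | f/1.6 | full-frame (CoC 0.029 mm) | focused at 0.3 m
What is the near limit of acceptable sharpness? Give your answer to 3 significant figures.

281 mm

Hyperfocal distance H = f²/(N·c) + f = 14²/(1.6 × 0.029) + 14 = 196/0.0464 + 14 ≈ 4238.1 mm ≈ 4.238 m.
Near limit Dn = s·(H − f)/(H + s − 2f) = 300 × (4238.1 − 14) / (4238.1 + 300 − 2 × 14) = 300 × 4224.1 / 4510.1 ≈ 280.98 mm.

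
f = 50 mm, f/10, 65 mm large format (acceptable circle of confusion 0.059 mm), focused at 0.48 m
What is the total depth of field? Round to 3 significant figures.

Hyperfocal distance H = f²/(N·c) + f = 50²/(10 × 0.059) + 50 = 2500/0.59 + 50 ≈ 4287.3 mm ≈ 4.287 m.
Near limit Dn = s·(H − f)/(H + s − 2f) = 480 × (4287.3 − 50) / (4287.3 + 480 − 2 × 50) = 480 × 4237.3 / 4667.3 ≈ 435.777 mm.
Far limit Df = s·(H − f)/(H − s) = 480 × (4287.3 − 50) / (4287.3 − 480) = 480 × 4237.3 / 3807.3 ≈ 534.212 mm.
Depth of field = Df − Dn = 534.212 − 435.777 ≈ 98.435 mm.

98.4 mm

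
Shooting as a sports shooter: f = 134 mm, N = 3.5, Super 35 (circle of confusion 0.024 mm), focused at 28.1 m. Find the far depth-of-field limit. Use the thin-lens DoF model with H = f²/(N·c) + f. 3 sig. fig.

32.3 m

Hyperfocal distance H = f²/(N·c) + f = 134²/(3.5 × 0.024) + 134 = 17956/0.084 + 134 ≈ 213895.9 mm ≈ 213.9 m.
Far limit Df = s·(H − f)/(H − s) = 28100 × (213895.9 − 134) / (213895.9 − 28100) = 28100 × 213761.9 / 185795.9 ≈ 32330 mm ≈ 32.3 m.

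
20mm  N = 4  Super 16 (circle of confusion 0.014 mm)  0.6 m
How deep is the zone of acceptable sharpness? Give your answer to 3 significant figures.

Hyperfocal distance H = f²/(N·c) + f = 20²/(4 × 0.014) + 20 = 400/0.056 + 20 ≈ 7162.9 mm ≈ 7.163 m.
Near limit Dn = s·(H − f)/(H + s − 2f) = 600 × (7162.9 − 20) / (7162.9 + 600 − 2 × 20) = 600 × 7142.9 / 7722.9 ≈ 554.939 mm.
Far limit Df = s·(H − f)/(H − s) = 600 × (7162.9 − 20) / (7162.9 − 600) = 600 × 7142.9 / 6562.9 ≈ 653.026 mm.
Depth of field = Df − Dn = 653.026 − 554.939 ≈ 98.087 mm.

98.1 mm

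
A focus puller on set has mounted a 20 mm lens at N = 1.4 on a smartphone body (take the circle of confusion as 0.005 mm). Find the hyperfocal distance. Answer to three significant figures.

Hyperfocal distance H = f²/(N·c) + f = 20²/(1.4 × 0.005) + 20 = 400/0.007 + 20 ≈ 57162.9 mm ≈ 57.2 m.

57.2 m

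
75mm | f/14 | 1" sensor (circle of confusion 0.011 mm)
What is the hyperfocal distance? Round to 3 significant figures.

Hyperfocal distance H = f²/(N·c) + f = 75²/(14 × 0.011) + 75 = 5625/0.154 + 75 ≈ 36601.0 mm ≈ 36.6 m.

36.6 m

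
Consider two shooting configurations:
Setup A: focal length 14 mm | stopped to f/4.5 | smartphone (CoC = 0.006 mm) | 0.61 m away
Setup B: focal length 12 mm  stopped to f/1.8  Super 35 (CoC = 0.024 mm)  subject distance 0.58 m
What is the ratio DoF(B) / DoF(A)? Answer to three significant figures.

Setup A: H = 14²/(4.5×0.006) + 14 ≈ 7273.3 mm; DoF = Df − Dn = 664.56 − 563.72 ≈ 100.84 mm.
Setup B: H = 12²/(1.8×0.024) + 12 ≈ 3345.3 mm; DoF = Df − Dn = 699.13 − 495.56 ≈ 203.57 mm.
Ratio = 203.57 / 100.84 ≈ 2.02.

2.02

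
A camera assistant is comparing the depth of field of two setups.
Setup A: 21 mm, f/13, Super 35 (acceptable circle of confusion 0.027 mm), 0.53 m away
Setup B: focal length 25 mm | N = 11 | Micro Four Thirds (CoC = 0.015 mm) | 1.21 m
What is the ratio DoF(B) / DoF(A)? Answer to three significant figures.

Setup A: H = 21²/(13×0.027) + 21 ≈ 1277.4 mm; DoF = Df − Dn = 890.94 − 377.19 ≈ 513.75 mm.
Setup B: H = 25²/(11×0.015) + 25 ≈ 3812.9 mm; DoF = Df − Dn = 1760.87 − 921.67 ≈ 839.20 mm.
Ratio = 839.20 / 513.75 ≈ 1.63.

1.63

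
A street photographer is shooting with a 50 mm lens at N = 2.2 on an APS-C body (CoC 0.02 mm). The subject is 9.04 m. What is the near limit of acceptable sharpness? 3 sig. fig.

Hyperfocal distance H = f²/(N·c) + f = 50²/(2.2 × 0.02) + 50 = 2500/0.044 + 50 ≈ 56868.2 mm ≈ 56.87 m.
Near limit Dn = s·(H − f)/(H + s − 2f) = 9040 × (56868.2 − 50) / (56868.2 + 9040 − 2 × 50) = 9040 × 56818.2 / 65808.2 ≈ 7805.1 mm ≈ 7.81 m.

7.81 m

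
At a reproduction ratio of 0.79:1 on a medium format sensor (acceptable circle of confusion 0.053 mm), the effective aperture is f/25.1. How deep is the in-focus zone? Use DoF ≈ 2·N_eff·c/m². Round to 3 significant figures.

At magnification m, DoF ≈ 2·N_eff·c/m² = 2 × 25.1 × 0.053 / 0.79² = 2.661 / 0.6241 ≈ 4.26 mm.

4.26 mm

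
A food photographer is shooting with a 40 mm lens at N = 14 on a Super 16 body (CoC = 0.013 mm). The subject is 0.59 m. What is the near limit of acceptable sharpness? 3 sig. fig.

Hyperfocal distance H = f²/(N·c) + f = 40²/(14 × 0.013) + 40 = 1600/0.182 + 40 ≈ 8831.2 mm ≈ 8.831 m.
Near limit Dn = s·(H − f)/(H + s − 2f) = 590 × (8831.2 − 40) / (8831.2 + 590 − 2 × 40) = 590 × 8791.2 / 9341.2 ≈ 555.26 mm ≈ 0.555 m.

0.555 m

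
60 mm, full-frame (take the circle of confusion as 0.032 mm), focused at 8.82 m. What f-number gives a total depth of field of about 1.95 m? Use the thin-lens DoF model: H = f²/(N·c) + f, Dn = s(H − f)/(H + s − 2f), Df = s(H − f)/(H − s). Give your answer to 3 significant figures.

Write h = H − f = f²/(N·c). The thin-lens limits are Dn = s·h/(h + (s−f)) and Df = s·h/(h − (s−f)), so DoF = Df − Dn = 2·s·(s−f)·h / (h² − (s−f)²).
That is a quadratic in h: DoF·h² − 2·s·(s−f)·h − DoF·(s−f)² = 0 ⇒ h = (s−f)·(s + √(s² + DoF²)) / DoF = 8760 × (8820 + √(8820² + 1950²)) / 1950 = 8760 × (8820 + 9032.99) / 1950 ≈ 80201 mm.
Then N = f²/(c·h) = 60² / (0.032 × 80201) = 3600 / 2566.4 ≈ 1.40.

f/1.40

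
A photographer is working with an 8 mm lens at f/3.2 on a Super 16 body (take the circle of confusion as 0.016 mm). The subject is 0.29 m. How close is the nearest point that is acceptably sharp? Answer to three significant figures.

237 mm

Hyperfocal distance H = f²/(N·c) + f = 8²/(3.2 × 0.016) + 8 = 64/0.0512 + 8 ≈ 1258.0 mm ≈ 1.258 m.
Near limit Dn = s·(H − f)/(H + s − 2f) = 290 × (1258.0 − 8) / (1258.0 + 290 − 2 × 8) = 290 × 1250.0 / 1532.0 ≈ 236.62 mm.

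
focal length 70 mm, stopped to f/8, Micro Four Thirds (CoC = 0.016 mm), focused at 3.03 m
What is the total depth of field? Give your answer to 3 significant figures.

471 mm

Hyperfocal distance H = f²/(N·c) + f = 70²/(8 × 0.016) + 70 = 4900/0.128 + 70 ≈ 38351.2 mm ≈ 38.35 m.
Near limit Dn = s·(H − f)/(H + s − 2f) = 3030 × (38351.2 − 70) / (38351.2 + 3030 − 2 × 70) = 3030 × 38281.2 / 41241.2 ≈ 2812.53 mm.
Far limit Df = s·(H − f)/(H − s) = 3030 × (38351.2 − 70) / (38351.2 − 3030) = 3030 × 38281.2 / 35321.2 ≈ 3283.92 mm.
Depth of field = Df − Dn = 3283.92 − 2812.53 ≈ 471.39 mm.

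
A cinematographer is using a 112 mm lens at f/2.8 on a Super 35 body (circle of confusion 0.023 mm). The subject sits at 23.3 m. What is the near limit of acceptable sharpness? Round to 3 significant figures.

20.8 m

Hyperfocal distance H = f²/(N·c) + f = 112²/(2.8 × 0.023) + 112 = 12544/0.0644 + 112 ≈ 194894.6 mm ≈ 194.9 m.
Near limit Dn = s·(H − f)/(H + s − 2f) = 23300 × (194894.6 − 112) / (194894.6 + 23300 − 2 × 112) = 23300 × 194782.6 / 217970.6 ≈ 20821 mm ≈ 20.8 m.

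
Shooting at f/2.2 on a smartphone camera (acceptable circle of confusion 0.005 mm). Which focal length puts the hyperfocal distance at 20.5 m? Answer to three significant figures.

15.0 mm

From H = f²/(N·c) + f, with f ≪ H: f ≈ √(H·N·c) = √(20500 × 2.2 × 0.005) = √225.50 ≈ 15.02 mm.
The +f correction barely moves this — solving exactly, f² + N·c·f − N·c·H = 0 ⇒ f = (−N·c + √((N·c)² + 4·N·c·H))/2 = (−0.011 + √902.00)/2 ≈ 15.011 mm, so f ≈ 15.0 mm.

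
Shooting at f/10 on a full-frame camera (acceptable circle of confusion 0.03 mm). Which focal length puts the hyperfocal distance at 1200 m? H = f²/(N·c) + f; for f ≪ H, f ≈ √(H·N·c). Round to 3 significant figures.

600 mm

From H = f²/(N·c) + f, with f ≪ H: f ≈ √(H·N·c) = √(1200000 × 10 × 0.03) = √360000 ≈ 600.0 mm.
The +f correction barely moves this — solving exactly, f² + N·c·f − N·c·H = 0 ⇒ f = (−N·c + √((N·c)² + 4·N·c·H))/2 = (−0.3 + √1440000)/2 ≈ 599.85 mm, so f ≈ 600 mm.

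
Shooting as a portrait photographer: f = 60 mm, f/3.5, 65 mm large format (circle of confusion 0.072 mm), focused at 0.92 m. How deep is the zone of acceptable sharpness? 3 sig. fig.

111 mm

Hyperfocal distance H = f²/(N·c) + f = 60²/(3.5 × 0.072) + 60 = 3600/0.252 + 60 ≈ 14345.7 mm ≈ 14.35 m.
Near limit Dn = s·(H − f)/(H + s − 2f) = 920 × (14345.7 − 60) / (14345.7 + 920 − 2 × 60) = 920 × 14285.7 / 15145.7 ≈ 867.76 mm.
Far limit Df = s·(H − f)/(H − s) = 920 × (14345.7 − 60) / (14345.7 − 920) = 920 × 14285.7 / 13425.7 ≈ 978.93 mm.
Depth of field = Df − Dn = 978.93 − 867.76 ≈ 111.17 mm.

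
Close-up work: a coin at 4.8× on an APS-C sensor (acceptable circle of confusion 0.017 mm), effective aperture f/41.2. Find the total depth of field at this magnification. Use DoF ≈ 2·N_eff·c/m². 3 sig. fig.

0.0608 mm

At magnification m, DoF ≈ 2·N_eff·c/m² = 2 × 41.2 × 0.017 / 4.8² = 1.401 / 23.04 ≈ 0.0608 mm.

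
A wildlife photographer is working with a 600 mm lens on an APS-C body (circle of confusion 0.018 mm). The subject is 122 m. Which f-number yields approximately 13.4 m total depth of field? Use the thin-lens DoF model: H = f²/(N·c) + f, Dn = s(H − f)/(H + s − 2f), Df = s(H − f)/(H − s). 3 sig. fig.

f/9.02

Write h = H − f = f²/(N·c). The thin-lens limits are Dn = s·h/(h + (s−f)) and Df = s·h/(h − (s−f)), so DoF = Df − Dn = 2·s·(s−f)·h / (h² − (s−f)²).
That is a quadratic in h: DoF·h² − 2·s·(s−f)·h − DoF·(s−f)² = 0 ⇒ h = (s−f)·(s + √(s² + DoF²)) / DoF = 121400 × (122000 + √(122000² + 13400²)) / 13400 = 121400 × (122000 + 122734) / 13400 ≈ 2217214 mm.
Then N = f²/(c·h) = 600² / (0.018 × 2217214) = 360000 / 39910 ≈ 9.02.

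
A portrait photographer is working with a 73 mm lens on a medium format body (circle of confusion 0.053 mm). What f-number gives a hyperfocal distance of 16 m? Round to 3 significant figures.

f/6.31

Rearrange H = f²/(N·c) + f for N: N = f² / ((H − f)·c).
N = 73² / ((16000 − 73) × 0.053) = 5329 / 844.1 ≈ 6.31.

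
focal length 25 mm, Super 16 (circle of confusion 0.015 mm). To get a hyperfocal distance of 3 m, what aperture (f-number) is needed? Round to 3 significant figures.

Rearrange H = f²/(N·c) + f for N: N = f² / ((H − f)·c).
N = 25² / ((3000 − 25) × 0.015) = 625 / 44.62 ≈ 14.

f/14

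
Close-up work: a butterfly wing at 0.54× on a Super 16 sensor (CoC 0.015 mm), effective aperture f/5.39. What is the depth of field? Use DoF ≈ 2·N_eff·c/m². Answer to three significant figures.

0.555 mm

At magnification m, DoF ≈ 2·N_eff·c/m² = 2 × 5.39 × 0.015 / 0.54² = 0.1617 / 0.2916 ≈ 0.555 mm.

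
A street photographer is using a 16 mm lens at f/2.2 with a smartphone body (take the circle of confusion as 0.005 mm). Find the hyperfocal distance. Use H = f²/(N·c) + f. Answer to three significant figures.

Hyperfocal distance H = f²/(N·c) + f = 16²/(2.2 × 0.005) + 16 = 256/0.011 + 16 ≈ 23288.7 mm ≈ 23.3 m.

23.3 m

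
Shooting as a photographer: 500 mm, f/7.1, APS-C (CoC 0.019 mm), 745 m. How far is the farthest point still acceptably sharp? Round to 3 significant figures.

Hyperfocal distance H = f²/(N·c) + f = 500²/(7.1 × 0.019) + 500 = 250000/0.1349 + 500 ≈ 1853724.6 mm ≈ 1854 m.
Far limit Df = s·(H − f)/(H − s) = 745000 × (1853724.6 − 500) / (1853724.6 − 745000) = 745000 × 1853224.6 / 1108724.6 ≈ 1245262 mm ≈ 1250 m.

1250 m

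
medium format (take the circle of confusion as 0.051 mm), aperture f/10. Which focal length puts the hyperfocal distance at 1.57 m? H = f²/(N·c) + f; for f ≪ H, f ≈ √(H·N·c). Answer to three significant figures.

28.0 mm

From H = f²/(N·c) + f, with f ≪ H: f ≈ √(H·N·c) = √(1570 × 10 × 0.051) = √800.70 ≈ 28.30 mm.
Exact: f² + N·c·f − N·c·H = 0 ⇒ f = (−N·c + √((N·c)² + 4·N·c·H))/2 = (−0.51 + √3203.1)/2 ≈ 28.043 mm ≈ 28.0 mm.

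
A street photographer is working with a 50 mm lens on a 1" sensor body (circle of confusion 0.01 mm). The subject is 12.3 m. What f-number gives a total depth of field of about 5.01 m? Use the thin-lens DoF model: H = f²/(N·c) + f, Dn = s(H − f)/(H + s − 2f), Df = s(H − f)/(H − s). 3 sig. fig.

Write h = H − f = f²/(N·c). The thin-lens limits are Dn = s·h/(h + (s−f)) and Df = s·h/(h − (s−f)), so DoF = Df − Dn = 2·s·(s−f)·h / (h² − (s−f)²).
That is a quadratic in h: DoF·h² − 2·s·(s−f)·h − DoF·(s−f)² = 0 ⇒ h = (s−f)·(s + √(s² + DoF²)) / DoF = 12250 × (12300 + √(12300² + 5010²)) / 5010 = 12250 × (12300 + 13281.2) / 5010 ≈ 62549 mm.
Then N = f²/(c·h) = 50² / (0.01 × 62549) = 2500 / 625.49 ≈ 4.

f/4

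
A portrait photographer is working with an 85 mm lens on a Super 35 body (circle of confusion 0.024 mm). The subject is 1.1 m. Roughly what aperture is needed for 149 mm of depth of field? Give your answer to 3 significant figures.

Write h = H − f = f²/(N·c). The thin-lens limits are Dn = s·h/(h + (s−f)) and Df = s·h/(h − (s−f)), so DoF = Df − Dn = 2·s·(s−f)·h / (h² − (s−f)²).
That is a quadratic in h: DoF·h² − 2·s·(s−f)·h − DoF·(s−f)² = 0 ⇒ h = (s−f)·(s + √(s² + DoF²)) / DoF = 1015 × (1100 + √(1100² + 149²)) / 149 = 1015 × (1100 + 1110.05) / 149 ≈ 15055 mm.
Then N = f²/(c·h) = 85² / (0.024 × 15055) = 7225 / 361.32 ≈ 20.

f/20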